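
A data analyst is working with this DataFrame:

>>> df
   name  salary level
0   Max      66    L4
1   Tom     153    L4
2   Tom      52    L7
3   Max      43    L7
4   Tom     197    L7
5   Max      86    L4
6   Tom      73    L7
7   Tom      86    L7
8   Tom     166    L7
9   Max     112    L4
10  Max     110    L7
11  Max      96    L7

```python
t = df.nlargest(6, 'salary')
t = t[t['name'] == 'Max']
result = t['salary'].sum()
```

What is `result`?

318

take 6 rows with largest salary:
   name  salary level
4   Tom     197    L7
8   Tom     166    L7
1   Tom     153    L4
9   Max     112    L4
10  Max     110    L7
11  Max      96    L7
filter rows where name == 'Max':
   name  salary level
9   Max     112    L4
10  Max     110    L7
11  Max      96    L7
Then the sum of column 'salary': 318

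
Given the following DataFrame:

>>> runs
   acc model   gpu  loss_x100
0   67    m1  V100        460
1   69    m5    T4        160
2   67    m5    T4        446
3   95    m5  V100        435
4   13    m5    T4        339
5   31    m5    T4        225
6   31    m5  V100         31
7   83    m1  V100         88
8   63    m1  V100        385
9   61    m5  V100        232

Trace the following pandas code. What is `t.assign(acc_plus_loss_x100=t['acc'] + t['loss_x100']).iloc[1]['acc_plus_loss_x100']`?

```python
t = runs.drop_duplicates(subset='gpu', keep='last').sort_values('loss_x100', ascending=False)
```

drop duplicate gpu (keep=last):
   acc model   gpu  loss_x100
5   31    m5    T4        225
9   61    m5  V100        232
sort by loss_x100 descending:
   acc model   gpu  loss_x100
9   61    m5  V100        232
5   31    m5    T4        225
add column acc_plus_loss_x100 = t['acc'] + t['loss_x100']:
   acc model   gpu  loss_x100  acc_plus_loss_x100
9   61    m5  V100        232                 293
5   31    m5    T4        225                 256

256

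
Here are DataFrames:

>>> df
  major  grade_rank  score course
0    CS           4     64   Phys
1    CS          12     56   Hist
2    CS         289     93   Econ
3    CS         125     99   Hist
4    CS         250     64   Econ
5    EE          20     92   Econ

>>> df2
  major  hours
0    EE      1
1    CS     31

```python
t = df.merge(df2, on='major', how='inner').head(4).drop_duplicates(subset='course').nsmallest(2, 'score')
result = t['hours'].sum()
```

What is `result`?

62

merge on 'major' (how='inner') → 6 rows:
  major  grade_rank  score course  hours
0    CS           4     64   Phys     31
1    CS          12     56   Hist     31
2    CS         289     93   Econ     31
3    CS         125     99   Hist     31
4    CS         250     64   Econ     31
5    EE          20     92   Econ      1
take first 4 rows:
  major  grade_rank  score course  hours
0    CS           4     64   Phys     31
1    CS          12     56   Hist     31
2    CS         289     93   Econ     31
3    CS         125     99   Hist     31
drop duplicate course (keep=first):
  major  grade_rank  score course  hours
0    CS           4     64   Phys     31
1    CS          12     56   Hist     31
2    CS         289     93   Econ     31
take 2 rows with smallest score:
  major  grade_rank  score course  hours
1    CS          12     56   Hist     31
0    CS           4     64   Phys     31
So sum() = 62.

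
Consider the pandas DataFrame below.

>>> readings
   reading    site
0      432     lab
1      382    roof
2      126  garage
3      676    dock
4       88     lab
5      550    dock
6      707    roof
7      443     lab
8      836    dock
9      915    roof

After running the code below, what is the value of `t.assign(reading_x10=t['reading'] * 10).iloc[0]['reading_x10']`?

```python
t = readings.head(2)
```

take first 2 rows:
   reading  site
0      432   lab
1      382  roof
add column reading_x10 = t['reading'] * 10:
   reading  site  reading_x10
0      432   lab         4320
1      382  roof         3820
value at position 0, column 'reading_x10' → 4320

4320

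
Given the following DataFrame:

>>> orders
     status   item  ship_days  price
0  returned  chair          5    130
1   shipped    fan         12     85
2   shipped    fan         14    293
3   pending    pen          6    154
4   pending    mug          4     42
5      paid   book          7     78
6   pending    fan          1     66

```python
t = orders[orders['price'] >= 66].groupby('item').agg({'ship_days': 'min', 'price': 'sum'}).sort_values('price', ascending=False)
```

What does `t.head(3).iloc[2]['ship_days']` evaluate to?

5

filter rows where price >= 66:
     status   item  ship_days  price
0  returned  chair          5    130
1   shipped    fan         12     85
2   shipped    fan         14    293
3   pending    pen          6    154
5      paid   book          7     78
6   pending    fan          1     66
group by item: min(ship_days), sum(price):
       ship_days  price
item                   
book           7     78
chair          5    130
fan            1    444
pen            6    154
sort by price descending:
       ship_days  price
item                   
fan            1    444
pen            6    154
chair          5    130
book           7     78
take first 3 rows:
       ship_days  price
item                   
fan            1    444
pen            6    154
chair          5    130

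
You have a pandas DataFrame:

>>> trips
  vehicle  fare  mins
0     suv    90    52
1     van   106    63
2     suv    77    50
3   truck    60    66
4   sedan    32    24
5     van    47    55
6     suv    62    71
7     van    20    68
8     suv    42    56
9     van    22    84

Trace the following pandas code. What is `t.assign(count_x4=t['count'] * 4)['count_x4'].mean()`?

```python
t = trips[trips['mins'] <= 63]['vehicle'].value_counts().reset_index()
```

8.0

filter rows where mins <= 63:
  vehicle  fare  mins
0     suv    90    52
1     van   106    63
2     suv    77    50
4   sedan    32    24
5     van    47    55
8     suv    42    56
value_counts of vehicle:
vehicle
suv      3
van      2
sedan    1
Name: count, dtype: int64
reset_index():
  vehicle  count
0     suv      3
1     van      2
2   sedan      1
add column count_x4 = t['count'] * 4:
  vehicle  count  count_x4
0     suv      3        12
1     van      2         8
2   sedan      1         4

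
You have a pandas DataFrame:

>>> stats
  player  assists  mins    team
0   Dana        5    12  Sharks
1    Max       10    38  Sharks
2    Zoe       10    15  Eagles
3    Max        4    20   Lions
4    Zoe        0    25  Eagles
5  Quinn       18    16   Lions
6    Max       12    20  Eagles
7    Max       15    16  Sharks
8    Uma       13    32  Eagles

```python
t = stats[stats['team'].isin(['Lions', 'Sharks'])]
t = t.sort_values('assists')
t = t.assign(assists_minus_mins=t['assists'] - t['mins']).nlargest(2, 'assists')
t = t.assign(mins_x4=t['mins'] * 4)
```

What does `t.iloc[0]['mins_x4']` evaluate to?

64

filter rows where team in ['Lions', 'Sharks']:
  player  assists  mins    team
0   Dana        5    12  Sharks
1    Max       10    38  Sharks
3    Max        4    20   Lions
5  Quinn       18    16   Lions
7    Max       15    16  Sharks
sort by assists:
  player  assists  mins    team
3    Max        4    20   Lions
0   Dana        5    12  Sharks
1    Max       10    38  Sharks
7    Max       15    16  Sharks
5  Quinn       18    16   Lions
add column assists_minus_mins = t['assists'] - t['mins']:
  player  assists  mins    team  assists_minus_mins
3    Max        4    20   Lions                 -16
0   Dana        5    12  Sharks                  -7
1    Max       10    38  Sharks                 -28
7    Max       15    16  Sharks                  -1
5  Quinn       18    16   Lions                   2
take 2 rows with largest assists:
  player  assists  mins    team  assists_minus_mins
5  Quinn       18    16   Lions                   2
7    Max       15    16  Sharks                  -1
add column mins_x4 = t['mins'] * 4:
  player  assists  mins    team  assists_minus_mins  mins_x4
5  Quinn       18    16   Lions                   2       64
7    Max       15    16  Sharks                  -1       64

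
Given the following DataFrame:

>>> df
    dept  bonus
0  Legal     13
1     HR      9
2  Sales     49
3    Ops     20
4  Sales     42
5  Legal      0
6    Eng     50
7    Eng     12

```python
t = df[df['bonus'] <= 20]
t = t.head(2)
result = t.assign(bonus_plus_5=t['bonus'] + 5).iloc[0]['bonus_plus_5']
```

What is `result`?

filter rows where bonus <= 20:
    dept  bonus
0  Legal     13
1     HR      9
3    Ops     20
5  Legal      0
7    Eng     12
take first 2 rows:
    dept  bonus
0  Legal     13
1     HR      9
add column bonus_plus_5 = t['bonus'] + 5:
    dept  bonus  bonus_plus_5
0  Legal     13            18
1     HR      9            14
Finally, value at position 0, column 'bonus_plus_5' = 18.

18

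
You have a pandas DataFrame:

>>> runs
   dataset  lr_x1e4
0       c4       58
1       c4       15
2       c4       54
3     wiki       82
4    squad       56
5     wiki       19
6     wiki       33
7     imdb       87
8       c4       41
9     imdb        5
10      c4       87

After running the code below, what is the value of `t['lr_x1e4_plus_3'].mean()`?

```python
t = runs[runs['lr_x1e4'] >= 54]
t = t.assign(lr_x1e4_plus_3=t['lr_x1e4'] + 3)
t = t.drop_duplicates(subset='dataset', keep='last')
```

81.0

filter rows where lr_x1e4 >= 54:
   dataset  lr_x1e4
0       c4       58
2       c4       54
3     wiki       82
4    squad       56
7     imdb       87
10      c4       87
add column lr_x1e4_plus_3 = t['lr_x1e4'] + 3:
   dataset  lr_x1e4  lr_x1e4_plus_3
0       c4       58              61
2       c4       54              57
3     wiki       82              85
4    squad       56              59
7     imdb       87              90
10      c4       87              90
drop duplicate dataset (keep=last):
   dataset  lr_x1e4  lr_x1e4_plus_3
3     wiki       82              85
4    squad       56              59
7     imdb       87              90
10      c4       87              90
Hence 81.0.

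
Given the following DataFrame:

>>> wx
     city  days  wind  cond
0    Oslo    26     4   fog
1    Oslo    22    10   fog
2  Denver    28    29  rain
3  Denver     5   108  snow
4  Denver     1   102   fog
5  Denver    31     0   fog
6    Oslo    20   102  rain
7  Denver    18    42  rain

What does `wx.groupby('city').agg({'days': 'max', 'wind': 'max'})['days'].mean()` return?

group by city: max(days), max(wind):
        days  wind
city              
Denver    31   108
Oslo      26   102
The mean of column 'days' is 28.5.

28.5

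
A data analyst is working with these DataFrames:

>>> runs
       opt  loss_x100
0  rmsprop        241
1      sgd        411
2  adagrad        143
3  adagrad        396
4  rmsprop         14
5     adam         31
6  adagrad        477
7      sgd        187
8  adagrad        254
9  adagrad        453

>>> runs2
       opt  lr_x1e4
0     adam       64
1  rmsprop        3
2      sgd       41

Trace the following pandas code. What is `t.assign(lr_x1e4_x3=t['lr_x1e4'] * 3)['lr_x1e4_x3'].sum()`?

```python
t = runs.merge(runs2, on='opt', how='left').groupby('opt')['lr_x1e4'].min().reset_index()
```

merge on 'opt' (how='left') → 10 rows:
       opt  loss_x100  lr_x1e4
0  rmsprop        241      3.0
1      sgd        411     41.0
2  adagrad        143      NaN
3  adagrad        396      NaN
4  rmsprop         14      3.0
5     adam         31     64.0
6  adagrad        477      NaN
7      sgd        187     41.0
8  adagrad        254      NaN
9  adagrad        453      NaN
group by opt, min of lr_x1e4:
opt
adagrad     NaN
adam       64.0
rmsprop     3.0
sgd        41.0
Name: lr_x1e4, dtype: float64
reset_index():
       opt  lr_x1e4
0  adagrad      NaN
1     adam     64.0
2  rmsprop      3.0
3      sgd     41.0
add column lr_x1e4_x3 = t['lr_x1e4'] * 3:
       opt  lr_x1e4  lr_x1e4_x3
0  adagrad      NaN         NaN
1     adam     64.0       192.0
2  rmsprop      3.0         9.0
3      sgd     41.0       123.0
The sum of column 'lr_x1e4_x3' is 324.0.

324.0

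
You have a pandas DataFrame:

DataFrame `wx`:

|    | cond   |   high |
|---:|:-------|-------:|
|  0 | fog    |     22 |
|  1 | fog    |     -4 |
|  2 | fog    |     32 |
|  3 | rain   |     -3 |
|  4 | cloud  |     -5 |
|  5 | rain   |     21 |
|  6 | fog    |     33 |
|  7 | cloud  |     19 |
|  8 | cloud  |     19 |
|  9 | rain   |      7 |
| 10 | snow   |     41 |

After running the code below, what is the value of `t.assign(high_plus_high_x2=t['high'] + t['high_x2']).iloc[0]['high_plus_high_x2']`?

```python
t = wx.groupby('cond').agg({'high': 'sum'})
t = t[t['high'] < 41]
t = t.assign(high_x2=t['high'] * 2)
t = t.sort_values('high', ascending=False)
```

99

group by cond, sum of high:
       high
cond       
cloud    33
fog      83
rain     25
snow     41
filter rows where high < 41:
       high
cond       
cloud    33
rain     25
add column high_x2 = t['high'] * 2:
       high  high_x2
cond                
cloud    33       66
rain     25       50
sort by high descending:
       high  high_x2
cond                
cloud    33       66
rain     25       50
add column high_plus_high_x2 = t['high'] + t['high_x2']:
       high  high_x2  high_plus_high_x2
cond                                   
cloud    33       66                 99
rain     25       50                 75
Finally, value at position 0, column 'high_plus_high_x2' = 99.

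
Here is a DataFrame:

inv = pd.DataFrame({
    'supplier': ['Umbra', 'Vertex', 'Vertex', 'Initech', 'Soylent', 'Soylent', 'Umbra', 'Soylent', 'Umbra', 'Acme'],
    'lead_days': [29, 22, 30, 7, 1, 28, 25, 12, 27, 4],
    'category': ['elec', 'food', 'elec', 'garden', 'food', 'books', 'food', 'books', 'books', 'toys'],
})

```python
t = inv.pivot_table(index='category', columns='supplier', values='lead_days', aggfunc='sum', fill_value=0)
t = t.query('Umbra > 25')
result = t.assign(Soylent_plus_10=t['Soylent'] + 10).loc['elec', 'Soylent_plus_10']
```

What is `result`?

10

pivot: rows=category, cols=supplier, sum(lead_days):
supplier  Acme  Initech  Soylent  Umbra  Vertex
category                                       
books        0        0       40     27       0
elec         0        0        0     29      30
food         0        0        1     25      22
garden       0        7        0      0       0
toys         4        0        0      0       0
filter rows where Umbra > 25:
supplier  Acme  Initech  Soylent  Umbra  Vertex
category                                       
books        0        0       40     27       0
elec         0        0        0     29      30
add column Soylent_plus_10 = t['Soylent'] + 10:
supplier  Acme  Initech  Soylent  Umbra  Vertex  Soylent_plus_10
category                                                        
books        0        0       40     27       0               50
elec         0        0        0     29      30               10
Finally, value at row 'elec', column 'Soylent_plus_10' = 10.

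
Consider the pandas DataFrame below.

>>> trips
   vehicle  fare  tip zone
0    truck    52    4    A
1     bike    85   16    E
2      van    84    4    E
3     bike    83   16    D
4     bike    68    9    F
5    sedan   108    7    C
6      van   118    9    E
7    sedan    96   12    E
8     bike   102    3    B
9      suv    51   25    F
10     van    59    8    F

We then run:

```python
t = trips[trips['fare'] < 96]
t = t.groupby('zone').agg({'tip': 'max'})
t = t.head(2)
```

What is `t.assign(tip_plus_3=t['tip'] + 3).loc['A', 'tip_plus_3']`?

7

filter rows where fare < 96:
   vehicle  fare  tip zone
0    truck    52    4    A
1     bike    85   16    E
2      van    84    4    E
3     bike    83   16    D
4     bike    68    9    F
9      suv    51   25    F
10     van    59    8    F
group by zone, max of tip:
      tip
zone     
A       4
D      16
E      16
F      25
take first 2 rows:
      tip
zone     
A       4
D      16
add column tip_plus_3 = t['tip'] + 3:
      tip  tip_plus_3
zone                 
A       4           7
D      16          19
Then the value at row 'A', column 'tip_plus_3': 7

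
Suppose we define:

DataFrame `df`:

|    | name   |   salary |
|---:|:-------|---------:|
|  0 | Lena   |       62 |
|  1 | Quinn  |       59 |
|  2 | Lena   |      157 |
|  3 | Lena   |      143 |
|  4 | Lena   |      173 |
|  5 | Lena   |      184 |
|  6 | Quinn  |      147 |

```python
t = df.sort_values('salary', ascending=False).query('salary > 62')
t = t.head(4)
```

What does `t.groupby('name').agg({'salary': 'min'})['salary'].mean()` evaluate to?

152.0

sort by salary descending:
    name  salary
5   Lena     184
4   Lena     173
2   Lena     157
6  Quinn     147
3   Lena     143
0   Lena      62
1  Quinn      59
filter rows where salary > 62:
    name  salary
5   Lena     184
4   Lena     173
2   Lena     157
6  Quinn     147
3   Lena     143
take first 4 rows:
    name  salary
5   Lena     184
4   Lena     173
2   Lena     157
6  Quinn     147
group by name, min of salary:
       salary
name         
Lena      157
Quinn     147
Finally, mean of column 'salary' = 152.0.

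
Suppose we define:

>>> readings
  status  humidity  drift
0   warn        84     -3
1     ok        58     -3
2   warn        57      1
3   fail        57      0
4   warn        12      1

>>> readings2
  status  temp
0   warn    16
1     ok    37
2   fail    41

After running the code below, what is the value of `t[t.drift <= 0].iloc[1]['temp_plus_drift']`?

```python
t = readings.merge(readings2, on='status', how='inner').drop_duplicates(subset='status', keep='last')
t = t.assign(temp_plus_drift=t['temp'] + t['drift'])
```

merge on 'status' (how='inner') → 5 rows:
  status  humidity  drift  temp
0   warn        84     -3    16
1     ok        58     -3    37
2   warn        57      1    16
3   fail        57      0    41
4   warn        12      1    16
drop duplicate status (keep=last):
  status  humidity  drift  temp
1     ok        58     -3    37
3   fail        57      0    41
4   warn        12      1    16
add column temp_plus_drift = t['temp'] + t['drift']:
  status  humidity  drift  temp  temp_plus_drift
1     ok        58     -3    37               34
3   fail        57      0    41               41
4   warn        12      1    16               17
filter rows where drift <= 0:
  status  humidity  drift  temp  temp_plus_drift
1     ok        58     -3    37               34
3   fail        57      0    41               41
Reading off the value at position 1, column 'temp_plus_drift', we get 41.

41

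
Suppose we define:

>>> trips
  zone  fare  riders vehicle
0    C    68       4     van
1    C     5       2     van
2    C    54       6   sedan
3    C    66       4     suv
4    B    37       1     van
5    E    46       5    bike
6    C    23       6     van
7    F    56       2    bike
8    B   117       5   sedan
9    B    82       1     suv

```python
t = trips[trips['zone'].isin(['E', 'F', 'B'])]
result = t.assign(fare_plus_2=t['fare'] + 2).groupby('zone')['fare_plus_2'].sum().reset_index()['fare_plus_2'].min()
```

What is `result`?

filter rows where zone in ['E', 'F', 'B']:
  zone  fare  riders vehicle
4    B    37       1     van
5    E    46       5    bike
7    F    56       2    bike
8    B   117       5   sedan
9    B    82       1     suv
add column fare_plus_2 = t['fare'] + 2:
  zone  fare  riders vehicle  fare_plus_2
4    B    37       1     van           39
5    E    46       5    bike           48
7    F    56       2    bike           58
8    B   117       5   sedan          119
9    B    82       1     suv           84
group by zone, sum of fare_plus_2:
zone
B    242
E     48
F     58
Name: fare_plus_2, dtype: int64
reset_index():
  zone  fare_plus_2
0    B          242
1    E           48
2    F           58

48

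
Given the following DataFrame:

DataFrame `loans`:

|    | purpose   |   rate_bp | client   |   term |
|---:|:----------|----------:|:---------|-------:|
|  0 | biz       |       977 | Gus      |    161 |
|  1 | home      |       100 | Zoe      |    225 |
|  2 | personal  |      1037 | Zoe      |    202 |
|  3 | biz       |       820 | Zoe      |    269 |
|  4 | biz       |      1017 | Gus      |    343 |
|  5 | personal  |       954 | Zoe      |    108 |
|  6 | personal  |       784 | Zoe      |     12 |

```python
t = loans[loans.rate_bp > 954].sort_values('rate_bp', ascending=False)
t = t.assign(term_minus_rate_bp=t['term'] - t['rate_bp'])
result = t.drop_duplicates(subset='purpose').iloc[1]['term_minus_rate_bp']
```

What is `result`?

-674

filter rows where rate_bp > 954:
    purpose  rate_bp client  term
0       biz      977    Gus   161
2  personal     1037    Zoe   202
4       biz     1017    Gus   343
sort by rate_bp descending:
    purpose  rate_bp client  term
2  personal     1037    Zoe   202
4       biz     1017    Gus   343
0       biz      977    Gus   161
add column term_minus_rate_bp = t['term'] - t['rate_bp']:
    purpose  rate_bp client  term  term_minus_rate_bp
2  personal     1037    Zoe   202                -835
4       biz     1017    Gus   343                -674
0       biz      977    Gus   161                -816
drop duplicate purpose (keep=first):
    purpose  rate_bp client  term  term_minus_rate_bp
2  personal     1037    Zoe   202                -835
4       biz     1017    Gus   343                -674
The value at position 1, column 'term_minus_rate_bp' is -674.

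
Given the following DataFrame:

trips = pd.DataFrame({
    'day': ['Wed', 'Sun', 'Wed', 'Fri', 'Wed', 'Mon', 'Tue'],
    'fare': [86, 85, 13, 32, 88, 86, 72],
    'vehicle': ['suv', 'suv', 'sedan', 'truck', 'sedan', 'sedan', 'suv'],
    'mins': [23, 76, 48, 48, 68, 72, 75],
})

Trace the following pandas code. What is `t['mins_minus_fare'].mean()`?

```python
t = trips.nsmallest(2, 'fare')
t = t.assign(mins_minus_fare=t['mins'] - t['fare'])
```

take 2 rows with smallest fare:
   day  fare vehicle  mins
2  Wed    13   sedan    48
3  Fri    32   truck    48
add column mins_minus_fare = t['mins'] - t['fare']:
   day  fare vehicle  mins  mins_minus_fare
2  Wed    13   sedan    48               35
3  Fri    32   truck    48               16
Reading off the mean of column 'mins_minus_fare', we get 25.5.

25.5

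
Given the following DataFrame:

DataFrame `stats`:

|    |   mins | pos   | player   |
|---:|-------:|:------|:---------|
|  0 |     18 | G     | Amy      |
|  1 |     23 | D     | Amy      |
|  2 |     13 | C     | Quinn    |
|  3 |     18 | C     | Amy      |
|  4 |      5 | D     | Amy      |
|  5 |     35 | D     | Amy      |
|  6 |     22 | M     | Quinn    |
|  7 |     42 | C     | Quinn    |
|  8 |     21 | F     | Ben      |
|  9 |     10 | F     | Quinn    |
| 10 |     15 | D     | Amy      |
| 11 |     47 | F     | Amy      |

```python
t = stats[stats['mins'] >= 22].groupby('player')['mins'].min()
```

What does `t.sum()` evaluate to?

filter rows where mins >= 22:
    mins pos player
1     23   D    Amy
5     35   D    Amy
6     22   M  Quinn
7     42   C  Quinn
11    47   F    Amy
group by player, min of mins:
player
Amy      23
Quinn    22
Name: mins, dtype: int64
Taking the sum of the resulting series gives 45.

45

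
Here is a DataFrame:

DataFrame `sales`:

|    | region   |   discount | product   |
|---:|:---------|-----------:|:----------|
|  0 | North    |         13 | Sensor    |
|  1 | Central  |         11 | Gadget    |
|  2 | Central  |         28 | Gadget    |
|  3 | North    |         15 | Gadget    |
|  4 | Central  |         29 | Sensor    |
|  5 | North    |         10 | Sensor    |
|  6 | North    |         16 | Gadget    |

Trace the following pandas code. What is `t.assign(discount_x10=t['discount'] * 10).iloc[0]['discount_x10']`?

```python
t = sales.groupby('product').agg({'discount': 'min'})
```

group by product, min of discount:
         discount
product          
Gadget         11
Sensor         10
add column discount_x10 = t['discount'] * 10:
         discount  discount_x10
product                        
Gadget         11           110
Sensor         10           100
value at position 0, column 'discount_x10' → 110

110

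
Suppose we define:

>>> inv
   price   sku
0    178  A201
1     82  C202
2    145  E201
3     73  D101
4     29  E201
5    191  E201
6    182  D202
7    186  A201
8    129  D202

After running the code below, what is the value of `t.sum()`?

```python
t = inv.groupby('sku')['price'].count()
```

9

group by sku, count of price:
sku
A201    2
C202    1
D101    1
D202    2
E201    3
Name: price, dtype: int64
Taking the sum of the resulting series gives 9.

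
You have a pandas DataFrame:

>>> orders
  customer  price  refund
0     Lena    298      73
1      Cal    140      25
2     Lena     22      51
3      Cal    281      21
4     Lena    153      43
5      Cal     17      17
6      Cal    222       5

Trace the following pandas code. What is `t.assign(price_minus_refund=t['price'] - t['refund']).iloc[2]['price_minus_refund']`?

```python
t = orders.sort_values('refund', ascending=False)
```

sort by refund descending:
  customer  price  refund
0     Lena    298      73
2     Lena     22      51
4     Lena    153      43
1      Cal    140      25
3      Cal    281      21
5      Cal     17      17
6      Cal    222       5
add column price_minus_refund = t['price'] - t['refund']:
  customer  price  refund  price_minus_refund
0     Lena    298      73                 225
2     Lena     22      51                 -29
4     Lena    153      43                 110
1      Cal    140      25                 115
3      Cal    281      21                 260
5      Cal     17      17                   0
6      Cal    222       5                 217
Taking the value at position 2, column 'price_minus_refund' gives 110.

110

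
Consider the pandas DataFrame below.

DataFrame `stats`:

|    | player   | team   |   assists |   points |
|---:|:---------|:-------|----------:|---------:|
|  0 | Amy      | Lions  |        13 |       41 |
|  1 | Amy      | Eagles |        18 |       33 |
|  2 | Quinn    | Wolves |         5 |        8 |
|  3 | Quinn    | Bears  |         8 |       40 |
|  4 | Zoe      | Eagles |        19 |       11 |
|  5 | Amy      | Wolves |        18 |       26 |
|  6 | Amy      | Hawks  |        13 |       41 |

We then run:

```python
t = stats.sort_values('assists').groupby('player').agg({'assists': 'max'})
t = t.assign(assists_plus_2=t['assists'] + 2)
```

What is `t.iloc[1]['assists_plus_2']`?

sort by assists:
  player    team  assists  points
2  Quinn  Wolves        5       8
3  Quinn   Bears        8      40
0    Amy   Lions       13      41
6    Amy   Hawks       13      41
1    Amy  Eagles       18      33
5    Amy  Wolves       18      26
4    Zoe  Eagles       19      11
group by player, max of assists:
        assists
player         
Amy          18
Quinn         8
Zoe          19
add column assists_plus_2 = t['assists'] + 2:
        assists  assists_plus_2
player                         
Amy          18              20
Quinn         8              10
Zoe          19              21
Then the value at position 1, column 'assists_plus_2': 10

10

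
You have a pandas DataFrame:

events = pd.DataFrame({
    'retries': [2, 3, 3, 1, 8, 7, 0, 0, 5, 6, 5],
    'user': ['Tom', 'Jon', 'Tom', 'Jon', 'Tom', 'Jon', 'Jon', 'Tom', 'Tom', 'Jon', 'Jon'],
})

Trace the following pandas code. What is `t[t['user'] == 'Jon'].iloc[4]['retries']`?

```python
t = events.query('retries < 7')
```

filter rows where retries < 7:
    retries user
0         2  Tom
1         3  Jon
2         3  Tom
3         1  Jon
6         0  Jon
7         0  Tom
8         5  Tom
9         6  Jon
10        5  Jon
filter rows where user == 'Jon':
    retries user
1         3  Jon
3         1  Jon
6         0  Jon
9         6  Jon
10        5  Jon
Hence 5.

5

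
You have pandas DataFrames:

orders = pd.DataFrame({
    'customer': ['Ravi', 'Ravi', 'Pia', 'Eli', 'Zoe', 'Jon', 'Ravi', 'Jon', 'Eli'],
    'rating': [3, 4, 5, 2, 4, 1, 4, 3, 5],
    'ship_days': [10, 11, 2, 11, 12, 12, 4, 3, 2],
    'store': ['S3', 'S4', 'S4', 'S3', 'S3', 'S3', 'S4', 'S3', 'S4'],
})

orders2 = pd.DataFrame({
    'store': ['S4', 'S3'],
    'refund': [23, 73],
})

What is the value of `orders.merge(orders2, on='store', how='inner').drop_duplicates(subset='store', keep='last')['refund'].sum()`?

merge on 'store' (how='inner') → 9 rows:
  customer  rating  ship_days store  refund
0     Ravi       3         10    S3      73
1     Ravi       4         11    S4      23
2      Pia       5          2    S4      23
3      Eli       2         11    S3      73
4      Zoe       4         12    S3      73
5      Jon       1         12    S3      73
6     Ravi       4          4    S4      23
7      Jon       3          3    S3      73
8      Eli       5          2    S4      23
drop duplicate store (keep=last):
  customer  rating  ship_days store  refund
7      Jon       3          3    S3      73
8      Eli       5          2    S4      23
sum of column 'refund' → 96

96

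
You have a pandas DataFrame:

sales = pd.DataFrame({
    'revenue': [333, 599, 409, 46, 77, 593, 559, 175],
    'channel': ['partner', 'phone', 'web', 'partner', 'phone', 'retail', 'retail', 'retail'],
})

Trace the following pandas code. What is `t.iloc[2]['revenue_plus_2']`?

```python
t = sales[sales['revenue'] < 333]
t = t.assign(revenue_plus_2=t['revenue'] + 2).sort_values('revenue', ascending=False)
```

48

filter rows where revenue < 333:
   revenue  channel
3       46  partner
4       77    phone
7      175   retail
add column revenue_plus_2 = t['revenue'] + 2:
   revenue  channel  revenue_plus_2
3       46  partner              48
4       77    phone              79
7      175   retail             177
sort by revenue descending:
   revenue  channel  revenue_plus_2
7      175   retail             177
4       77    phone              79
3       46  partner              48
Finally, value at position 2, column 'revenue_plus_2' = 48.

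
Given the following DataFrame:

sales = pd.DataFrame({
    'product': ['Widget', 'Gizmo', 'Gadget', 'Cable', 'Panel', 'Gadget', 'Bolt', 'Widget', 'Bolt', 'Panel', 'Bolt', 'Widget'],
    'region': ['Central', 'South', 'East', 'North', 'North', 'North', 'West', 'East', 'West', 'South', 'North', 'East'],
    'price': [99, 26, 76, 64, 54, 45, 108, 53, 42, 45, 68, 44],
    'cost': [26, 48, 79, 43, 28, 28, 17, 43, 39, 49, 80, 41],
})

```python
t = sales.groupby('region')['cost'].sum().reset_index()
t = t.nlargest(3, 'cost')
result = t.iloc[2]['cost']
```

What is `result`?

group by region, sum of cost:
region
Central     26
East       163
North      179
South       97
West        56
Name: cost, dtype: int64
reset_index():
    region  cost
0  Central    26
1     East   163
2    North   179
3    South    97
4     West    56
take 3 rows with largest cost:
  region  cost
2  North   179
1   East   163
3  South    97
So iloc[2]['cost'] = 97.

97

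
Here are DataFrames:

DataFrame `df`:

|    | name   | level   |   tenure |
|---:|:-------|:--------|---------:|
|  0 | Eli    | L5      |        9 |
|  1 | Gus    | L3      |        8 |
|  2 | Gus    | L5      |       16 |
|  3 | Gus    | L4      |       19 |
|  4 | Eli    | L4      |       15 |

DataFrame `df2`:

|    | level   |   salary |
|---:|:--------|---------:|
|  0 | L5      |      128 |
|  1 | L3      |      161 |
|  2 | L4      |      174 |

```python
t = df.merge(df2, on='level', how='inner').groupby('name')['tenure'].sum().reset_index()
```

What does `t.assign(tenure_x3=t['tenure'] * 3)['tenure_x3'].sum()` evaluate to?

201

merge on 'level' (how='inner') → 5 rows:
  name level  tenure  salary
0  Eli    L5       9     128
1  Gus    L3       8     161
2  Gus    L5      16     128
3  Gus    L4      19     174
4  Eli    L4      15     174
group by name, sum of tenure:
name
Eli    24
Gus    43
Name: tenure, dtype: int64
reset_index():
  name  tenure
0  Eli      24
1  Gus      43
add column tenure_x3 = t['tenure'] * 3:
  name  tenure  tenure_x3
0  Eli      24         72
1  Gus      43        129
Reading off the sum of column 'tenure_x3', we get 201.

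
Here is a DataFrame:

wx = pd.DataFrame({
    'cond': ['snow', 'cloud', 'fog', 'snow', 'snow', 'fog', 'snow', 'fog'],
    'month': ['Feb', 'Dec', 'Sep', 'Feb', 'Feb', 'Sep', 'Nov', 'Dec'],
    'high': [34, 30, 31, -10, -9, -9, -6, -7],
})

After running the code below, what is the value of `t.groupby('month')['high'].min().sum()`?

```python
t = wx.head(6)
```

11

take first 6 rows:
    cond month  high
0   snow   Feb    34
1  cloud   Dec    30
2    fog   Sep    31
3   snow   Feb   -10
4   snow   Feb    -9
5    fog   Sep    -9
group by month, min of high:
month
Dec    30
Feb   -10
Sep    -9
Name: high, dtype: int64
Reading off the sum of the resulting series, we get 11.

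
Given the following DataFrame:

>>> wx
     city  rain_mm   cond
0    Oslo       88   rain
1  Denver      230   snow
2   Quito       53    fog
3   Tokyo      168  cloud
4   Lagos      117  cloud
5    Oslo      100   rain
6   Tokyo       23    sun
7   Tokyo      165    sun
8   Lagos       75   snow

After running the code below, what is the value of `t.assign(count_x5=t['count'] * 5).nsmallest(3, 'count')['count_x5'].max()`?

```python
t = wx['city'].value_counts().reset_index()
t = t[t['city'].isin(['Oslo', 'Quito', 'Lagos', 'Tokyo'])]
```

10

value_counts of city:
city
Tokyo     3
Oslo      2
Lagos     2
Denver    1
Quito     1
Name: count, dtype: int64
reset_index():
     city  count
0   Tokyo      3
1    Oslo      2
2   Lagos      2
3  Denver      1
4   Quito      1
filter rows where city in ['Oslo', 'Quito', 'Lagos', 'Tokyo']:
    city  count
0  Tokyo      3
1   Oslo      2
2  Lagos      2
4  Quito      1
add column count_x5 = t['count'] * 5:
    city  count  count_x5
0  Tokyo      3        15
1   Oslo      2        10
2  Lagos      2        10
4  Quito      1         5
take 3 rows with smallest count:
    city  count  count_x5
4  Quito      1         5
1   Oslo      2        10
2  Lagos      2        10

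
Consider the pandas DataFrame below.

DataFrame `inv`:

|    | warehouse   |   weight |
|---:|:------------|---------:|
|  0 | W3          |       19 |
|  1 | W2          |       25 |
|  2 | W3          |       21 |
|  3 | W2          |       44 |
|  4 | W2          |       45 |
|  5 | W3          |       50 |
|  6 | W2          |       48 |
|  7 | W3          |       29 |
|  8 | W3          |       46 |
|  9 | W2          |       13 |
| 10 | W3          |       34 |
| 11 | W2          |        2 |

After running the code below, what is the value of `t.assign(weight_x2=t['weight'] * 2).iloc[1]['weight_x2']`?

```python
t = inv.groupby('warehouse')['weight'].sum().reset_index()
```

group by warehouse, sum of weight:
warehouse
W2    177
W3    199
Name: weight, dtype: int64
reset_index():
  warehouse  weight
0        W2     177
1        W3     199
add column weight_x2 = t['weight'] * 2:
  warehouse  weight  weight_x2
0        W2     177        354
1        W3     199        398
The value at position 1, column 'weight_x2' is 398.

398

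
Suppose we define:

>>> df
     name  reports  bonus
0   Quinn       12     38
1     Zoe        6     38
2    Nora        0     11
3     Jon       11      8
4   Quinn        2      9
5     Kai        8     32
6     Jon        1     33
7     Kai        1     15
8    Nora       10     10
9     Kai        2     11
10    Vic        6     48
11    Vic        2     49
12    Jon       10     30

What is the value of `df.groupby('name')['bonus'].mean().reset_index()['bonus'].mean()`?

27.25

group by name, mean of bonus:
name
Jon      23.666667
Kai      19.333333
Nora     10.500000
Quinn    23.500000
Vic      48.500000
Zoe      38.000000
Name: bonus, dtype: float64
reset_index():
    name      bonus
0    Jon  23.666667
1    Kai  19.333333
2   Nora  10.500000
3  Quinn  23.500000
4    Vic  48.500000
5    Zoe  38.000000
Reading off the mean of column 'bonus', we get 27.25.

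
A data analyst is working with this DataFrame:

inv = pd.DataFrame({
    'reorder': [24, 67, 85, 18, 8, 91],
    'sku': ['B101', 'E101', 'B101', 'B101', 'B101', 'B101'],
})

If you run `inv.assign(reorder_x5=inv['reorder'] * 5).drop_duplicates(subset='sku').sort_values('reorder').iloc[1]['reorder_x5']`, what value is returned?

335

add column reorder_x5 = inv['reorder'] * 5:
   reorder   sku  reorder_x5
0       24  B101         120
1       67  E101         335
2       85  B101         425
3       18  B101          90
4        8  B101          40
5       91  B101         455
drop duplicate sku (keep=first):
   reorder   sku  reorder_x5
0       24  B101         120
1       67  E101         335
sort by reorder:
   reorder   sku  reorder_x5
0       24  B101         120
1       67  E101         335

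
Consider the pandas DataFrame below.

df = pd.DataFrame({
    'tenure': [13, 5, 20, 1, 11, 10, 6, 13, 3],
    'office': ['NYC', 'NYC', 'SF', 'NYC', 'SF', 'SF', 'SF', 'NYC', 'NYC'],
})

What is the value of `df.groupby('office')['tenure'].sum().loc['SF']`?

group by office, sum of tenure:
office
NYC    35
SF     47
Name: tenure, dtype: int64

47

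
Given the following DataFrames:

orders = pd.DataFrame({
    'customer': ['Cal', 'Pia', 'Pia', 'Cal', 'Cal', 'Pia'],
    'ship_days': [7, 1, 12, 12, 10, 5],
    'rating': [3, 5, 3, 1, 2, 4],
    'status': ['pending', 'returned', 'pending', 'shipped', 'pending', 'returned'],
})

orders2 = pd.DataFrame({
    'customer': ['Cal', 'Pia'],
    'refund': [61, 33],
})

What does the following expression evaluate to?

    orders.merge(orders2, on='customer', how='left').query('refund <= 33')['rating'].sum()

merge on 'customer' (how='left') → 6 rows:
  customer  ship_days  rating    status  refund
0      Cal          7       3   pending      61
1      Pia          1       5  returned      33
2      Pia         12       3   pending      33
3      Cal         12       1   shipped      61
4      Cal         10       2   pending      61
5      Pia          5       4  returned      33
filter rows where refund <= 33:
  customer  ship_days  rating    status  refund
1      Pia          1       5  returned      33
2      Pia         12       3   pending      33
5      Pia          5       4  returned      33
Taking the sum of column 'rating' gives 12.

12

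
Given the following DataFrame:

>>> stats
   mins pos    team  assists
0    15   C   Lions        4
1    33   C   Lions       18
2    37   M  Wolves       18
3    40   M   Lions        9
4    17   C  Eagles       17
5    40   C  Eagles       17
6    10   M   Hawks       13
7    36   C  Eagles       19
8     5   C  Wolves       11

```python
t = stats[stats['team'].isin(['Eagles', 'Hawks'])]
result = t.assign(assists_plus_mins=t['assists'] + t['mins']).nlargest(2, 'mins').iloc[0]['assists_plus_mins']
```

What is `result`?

57

filter rows where team in ['Eagles', 'Hawks']:
   mins pos    team  assists
4    17   C  Eagles       17
5    40   C  Eagles       17
6    10   M   Hawks       13
7    36   C  Eagles       19
add column assists_plus_mins = t['assists'] + t['mins']:
   mins pos    team  assists  assists_plus_mins
4    17   C  Eagles       17                 34
5    40   C  Eagles       17                 57
6    10   M   Hawks       13                 23
7    36   C  Eagles       19                 55
take 2 rows with largest mins:
   mins pos    team  assists  assists_plus_mins
5    40   C  Eagles       17                 57
7    36   C  Eagles       19                 55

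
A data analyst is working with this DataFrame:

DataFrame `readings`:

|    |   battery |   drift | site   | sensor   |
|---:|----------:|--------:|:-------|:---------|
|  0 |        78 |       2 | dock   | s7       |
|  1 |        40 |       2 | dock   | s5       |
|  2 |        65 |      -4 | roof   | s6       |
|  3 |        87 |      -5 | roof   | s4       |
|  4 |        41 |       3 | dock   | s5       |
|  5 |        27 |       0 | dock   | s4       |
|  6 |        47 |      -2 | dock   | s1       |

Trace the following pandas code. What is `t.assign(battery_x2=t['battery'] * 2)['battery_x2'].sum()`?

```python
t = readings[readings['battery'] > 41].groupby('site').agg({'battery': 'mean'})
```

filter rows where battery > 41:
   battery  drift  site sensor
0       78      2  dock     s7
2       65     -4  roof     s6
3       87     -5  roof     s4
6       47     -2  dock     s1
group by site, mean of battery:
      battery
site         
dock     62.5
roof     76.0
add column battery_x2 = t['battery'] * 2:
      battery  battery_x2
site                     
dock     62.5       125.0
roof     76.0       152.0
So sum() = 277.0.

277.0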